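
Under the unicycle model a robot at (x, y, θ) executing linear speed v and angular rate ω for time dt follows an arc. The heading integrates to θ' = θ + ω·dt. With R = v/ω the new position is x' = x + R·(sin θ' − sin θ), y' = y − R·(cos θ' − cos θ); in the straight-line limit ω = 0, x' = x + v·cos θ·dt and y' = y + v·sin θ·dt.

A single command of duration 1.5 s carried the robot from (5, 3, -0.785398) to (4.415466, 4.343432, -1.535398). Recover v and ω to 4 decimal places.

v = -1.0000, ω = -0.5000

Δθ = -1.535398 − -0.785398 = -0.750000
ω = Δθ/dt = -0.750000/1.5 = -0.5000
R = −Δy/(cos θ' − cos θ) = 2.0000
v = R·ω = 2.0000·-0.5000 = -1.0000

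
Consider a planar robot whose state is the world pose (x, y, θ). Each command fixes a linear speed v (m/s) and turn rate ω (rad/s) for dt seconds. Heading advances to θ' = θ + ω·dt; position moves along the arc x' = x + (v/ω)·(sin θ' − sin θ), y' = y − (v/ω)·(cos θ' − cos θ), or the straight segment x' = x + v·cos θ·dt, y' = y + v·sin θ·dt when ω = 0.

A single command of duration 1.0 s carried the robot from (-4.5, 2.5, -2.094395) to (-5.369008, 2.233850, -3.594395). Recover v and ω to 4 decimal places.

Δθ = -3.594395 − -2.094395 = -1.500000
ω = Δθ/dt = -1.500000/1.0 = -1.5000
R = Δx/(sin θ' − sin θ) = -0.6667
v = R·ω = -0.6667·-1.5000 = 1.0000

v = 1.0000, ω = -1.5000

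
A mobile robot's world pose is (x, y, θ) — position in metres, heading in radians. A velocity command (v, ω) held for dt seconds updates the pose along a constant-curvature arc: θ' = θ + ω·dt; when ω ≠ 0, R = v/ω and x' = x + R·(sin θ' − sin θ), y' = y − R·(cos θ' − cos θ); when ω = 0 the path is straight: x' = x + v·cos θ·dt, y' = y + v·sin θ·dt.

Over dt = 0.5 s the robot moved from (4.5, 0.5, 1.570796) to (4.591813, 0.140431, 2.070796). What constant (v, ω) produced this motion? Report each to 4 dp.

v = -0.7500, ω = 1.0000

Δθ = 2.070796 − 1.570796 = 0.500000
ω = Δθ/dt = 0.500000/0.5 = 1.0000
R = −Δy/(cos θ' − cos θ) = -0.7500
v = R·ω = -0.7500·1.0000 = -0.7500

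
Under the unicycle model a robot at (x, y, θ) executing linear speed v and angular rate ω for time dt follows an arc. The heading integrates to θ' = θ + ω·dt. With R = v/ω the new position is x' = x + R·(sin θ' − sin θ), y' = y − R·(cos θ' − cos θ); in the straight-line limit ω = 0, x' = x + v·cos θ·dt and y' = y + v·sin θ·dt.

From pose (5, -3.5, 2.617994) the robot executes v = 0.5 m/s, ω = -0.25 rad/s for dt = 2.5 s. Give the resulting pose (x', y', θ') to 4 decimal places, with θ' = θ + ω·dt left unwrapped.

(4.1756, -2.5875, 1.9930)

θ' = 2.6180 + -0.25·2.5 = 1.9930
R = v/ω = 0.5/-0.25 = -2.0000
x' = 5 + -2.0000·(sin 1.9930 − sin 2.6180) = 4.1756
y' = -3.5 − -2.0000·(cos 1.9930 − cos 2.6180) = -2.5875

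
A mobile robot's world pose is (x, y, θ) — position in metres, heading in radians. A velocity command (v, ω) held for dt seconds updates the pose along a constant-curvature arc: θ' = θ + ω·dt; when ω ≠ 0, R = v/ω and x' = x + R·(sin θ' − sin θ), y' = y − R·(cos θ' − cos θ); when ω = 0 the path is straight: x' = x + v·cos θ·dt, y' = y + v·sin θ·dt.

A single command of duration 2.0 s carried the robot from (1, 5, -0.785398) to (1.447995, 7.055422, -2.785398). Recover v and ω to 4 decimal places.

v = -1.2500, ω = -1.0000

Δθ = -2.785398 − -0.785398 = -2.000000
ω = Δθ/dt = -2.000000/2.0 = -1.0000
R = −Δy/(cos θ' − cos θ) = 1.2500
v = R·ω = 1.2500·-1.0000 = -1.2500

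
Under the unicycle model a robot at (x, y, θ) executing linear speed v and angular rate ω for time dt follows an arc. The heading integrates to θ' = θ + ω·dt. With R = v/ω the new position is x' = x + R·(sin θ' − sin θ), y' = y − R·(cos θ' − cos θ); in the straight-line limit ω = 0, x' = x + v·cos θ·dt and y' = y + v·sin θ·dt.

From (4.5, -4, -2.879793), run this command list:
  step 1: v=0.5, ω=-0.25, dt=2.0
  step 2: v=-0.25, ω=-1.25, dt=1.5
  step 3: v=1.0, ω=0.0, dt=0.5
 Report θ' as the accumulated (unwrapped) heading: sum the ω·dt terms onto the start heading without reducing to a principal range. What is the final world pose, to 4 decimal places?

(3.8927, -3.8810, -5.2548)

step 1: θ'=-3.3798 (R=-2.0000) → pose (3.5105, -4.0117, -3.3798)
step 2: θ'=-5.2548 (R=0.2000) → pose (3.6346, -4.3093, -5.2548)
step 3: θ'=-5.2548 (straight) → pose (3.8927, -3.8810, -5.2548)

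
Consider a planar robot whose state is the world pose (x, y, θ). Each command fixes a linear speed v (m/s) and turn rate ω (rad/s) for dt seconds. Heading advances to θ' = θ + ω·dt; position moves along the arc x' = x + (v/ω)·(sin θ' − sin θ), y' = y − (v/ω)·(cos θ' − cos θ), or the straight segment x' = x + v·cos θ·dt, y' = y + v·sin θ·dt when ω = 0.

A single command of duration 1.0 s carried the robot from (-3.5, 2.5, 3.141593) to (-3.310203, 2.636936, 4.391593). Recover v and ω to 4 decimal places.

Δθ = 4.391593 − 3.141593 = 1.250000
ω = Δθ/dt = 1.250000/1.0 = 1.2500
R = Δx/(sin θ' − sin θ) = -0.2000
v = R·ω = -0.2000·1.2500 = -0.2500

v = -0.2500, ω = 1.2500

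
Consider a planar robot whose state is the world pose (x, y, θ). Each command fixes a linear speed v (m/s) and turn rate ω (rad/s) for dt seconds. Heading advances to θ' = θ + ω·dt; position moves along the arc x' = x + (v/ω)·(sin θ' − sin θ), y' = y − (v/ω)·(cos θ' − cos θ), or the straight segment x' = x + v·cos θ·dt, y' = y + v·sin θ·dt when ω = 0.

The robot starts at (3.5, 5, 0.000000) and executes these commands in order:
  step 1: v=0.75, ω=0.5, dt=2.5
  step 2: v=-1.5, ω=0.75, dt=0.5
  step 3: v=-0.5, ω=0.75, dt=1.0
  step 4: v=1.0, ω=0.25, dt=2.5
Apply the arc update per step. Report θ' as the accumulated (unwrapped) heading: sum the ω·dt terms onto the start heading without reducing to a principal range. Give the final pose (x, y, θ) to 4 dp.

(2.8174, 5.9228, 3.0000)

step 1: θ'=1.2500 (R=1.5000) → pose (4.9235, 6.0270, 1.2500)
step 2: θ'=1.6250 (R=-2.0000) → pose (4.8244, 5.2880, 1.6250)
step 3: θ'=2.3750 (R=-0.6667) → pose (5.0276, 4.8439, 2.3750)
step 4: θ'=3.0000 (R=4.0000) → pose (2.8174, 5.9228, 3.0000)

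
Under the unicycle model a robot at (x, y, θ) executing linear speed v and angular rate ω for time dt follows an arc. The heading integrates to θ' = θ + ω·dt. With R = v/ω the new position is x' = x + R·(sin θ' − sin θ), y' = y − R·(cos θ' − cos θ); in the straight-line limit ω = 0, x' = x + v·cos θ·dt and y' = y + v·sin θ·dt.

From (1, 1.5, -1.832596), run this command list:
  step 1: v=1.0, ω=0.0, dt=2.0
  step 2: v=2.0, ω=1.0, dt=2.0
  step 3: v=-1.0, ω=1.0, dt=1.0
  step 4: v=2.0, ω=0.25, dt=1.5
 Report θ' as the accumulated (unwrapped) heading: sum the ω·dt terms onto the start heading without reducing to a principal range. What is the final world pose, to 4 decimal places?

step 1: θ'=-1.8326 (straight) → pose (0.4824, -0.4319, -1.8326)
step 2: θ'=0.1674 (R=2.0000) → pose (2.7475, -2.9215, 0.1674)
step 3: θ'=1.1674 (R=-1.0000) → pose (1.9943, -3.5150, 1.1674)
step 4: θ'=1.5424 (R=8.0000) → pose (2.6332, -0.6018, 1.5424)

(2.6332, -0.6018, 1.5424)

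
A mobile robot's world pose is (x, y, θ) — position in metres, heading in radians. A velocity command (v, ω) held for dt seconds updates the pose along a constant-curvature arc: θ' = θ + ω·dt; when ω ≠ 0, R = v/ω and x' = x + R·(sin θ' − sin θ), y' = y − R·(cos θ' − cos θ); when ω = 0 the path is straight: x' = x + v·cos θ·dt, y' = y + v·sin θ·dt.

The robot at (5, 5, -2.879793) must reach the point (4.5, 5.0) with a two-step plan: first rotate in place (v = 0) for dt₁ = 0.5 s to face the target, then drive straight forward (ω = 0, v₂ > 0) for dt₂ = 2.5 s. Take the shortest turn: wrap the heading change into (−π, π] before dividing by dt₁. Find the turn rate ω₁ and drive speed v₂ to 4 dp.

ω₁ = -0.5236, v₂ = 0.2000

heading to target = atan2(5−5, 4.5−5) = 3.1416
Δθ = wrap(3.1416 − -2.8798) = -0.2618; ω₁ = Δθ/dt₁ = -0.5236
distance = √((4.5−5)² + (5−5)²) = 0.5000; v₂ = distance/dt₂ = 0.2000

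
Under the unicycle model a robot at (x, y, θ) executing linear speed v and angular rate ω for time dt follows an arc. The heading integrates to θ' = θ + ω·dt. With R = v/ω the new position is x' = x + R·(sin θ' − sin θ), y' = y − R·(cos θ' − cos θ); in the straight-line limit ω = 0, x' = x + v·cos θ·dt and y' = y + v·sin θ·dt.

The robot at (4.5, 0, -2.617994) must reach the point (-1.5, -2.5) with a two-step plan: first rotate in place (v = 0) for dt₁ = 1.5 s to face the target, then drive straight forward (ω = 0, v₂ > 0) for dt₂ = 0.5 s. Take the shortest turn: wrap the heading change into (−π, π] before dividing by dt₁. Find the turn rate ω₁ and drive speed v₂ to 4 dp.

ω₁ = -0.0859, v₂ = 13.0000

heading to target = atan2(-2.5−0, -1.5−4.5) = -2.7468
Δθ = wrap(-2.7468 − -2.6180) = -0.1288; ω₁ = Δθ/dt₁ = -0.0859
distance = √((-1.5−4.5)² + (-2.5−0)²) = 6.5000; v₂ = distance/dt₂ = 13.0000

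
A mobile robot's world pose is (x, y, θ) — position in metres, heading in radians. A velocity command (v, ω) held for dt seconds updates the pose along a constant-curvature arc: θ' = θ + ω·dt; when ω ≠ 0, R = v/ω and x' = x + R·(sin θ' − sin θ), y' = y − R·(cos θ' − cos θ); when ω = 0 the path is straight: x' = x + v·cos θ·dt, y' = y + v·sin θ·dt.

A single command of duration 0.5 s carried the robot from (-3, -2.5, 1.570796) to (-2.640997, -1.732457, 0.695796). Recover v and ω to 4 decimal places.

Δθ = 0.695796 − 1.570796 = -0.875000
ω = Δθ/dt = -0.875000/0.5 = -1.7500
R = −Δy/(cos θ' − cos θ) = -1.0000
v = R·ω = -1.0000·-1.7500 = 1.7500

v = 1.7500, ω = -1.7500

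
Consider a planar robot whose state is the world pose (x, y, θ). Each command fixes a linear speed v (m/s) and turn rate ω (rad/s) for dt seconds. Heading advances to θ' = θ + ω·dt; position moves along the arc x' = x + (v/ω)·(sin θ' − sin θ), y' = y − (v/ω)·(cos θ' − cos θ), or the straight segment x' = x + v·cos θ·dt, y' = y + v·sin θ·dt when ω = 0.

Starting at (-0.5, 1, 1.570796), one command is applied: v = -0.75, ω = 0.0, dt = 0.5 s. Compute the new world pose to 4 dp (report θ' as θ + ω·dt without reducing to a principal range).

θ' = 1.5708 + 0.0·0.5 = 1.5708
ω = 0 → straight: x' = -0.5 + -0.75·cos(1.5708)·0.5 = -0.5000
y' = 1 + -0.75·sin(1.5708)·0.5 = 0.6250

(-0.5000, 0.6250, 1.5708)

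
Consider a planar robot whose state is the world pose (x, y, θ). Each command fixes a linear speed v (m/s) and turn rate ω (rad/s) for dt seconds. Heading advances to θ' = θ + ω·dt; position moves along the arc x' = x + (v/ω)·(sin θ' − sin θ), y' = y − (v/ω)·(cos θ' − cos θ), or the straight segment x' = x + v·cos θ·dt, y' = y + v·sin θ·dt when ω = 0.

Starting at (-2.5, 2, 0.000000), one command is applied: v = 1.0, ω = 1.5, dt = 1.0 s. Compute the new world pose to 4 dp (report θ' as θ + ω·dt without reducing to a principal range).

(-1.8350, 2.6195, 1.5000)

θ' = 0.0000 + 1.5·1.0 = 1.5000
R = v/ω = 1.0/1.5 = 0.6667
x' = -2.5 + 0.6667·(sin 1.5000 − sin 0.0000) = -1.8350
y' = 2 − 0.6667·(cos 1.5000 − cos 0.0000) = 2.6195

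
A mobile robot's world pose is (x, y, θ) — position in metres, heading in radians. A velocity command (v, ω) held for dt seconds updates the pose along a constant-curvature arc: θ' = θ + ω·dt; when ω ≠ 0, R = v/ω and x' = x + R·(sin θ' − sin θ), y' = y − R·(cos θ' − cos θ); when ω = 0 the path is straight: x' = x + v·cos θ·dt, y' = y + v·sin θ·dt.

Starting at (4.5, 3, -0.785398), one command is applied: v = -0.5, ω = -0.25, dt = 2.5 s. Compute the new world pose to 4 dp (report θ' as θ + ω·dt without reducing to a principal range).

θ' = -0.7854 + -0.25·2.5 = -1.4104
R = v/ω = -0.5/-0.25 = 2.0000
x' = 4.5 + 2.0000·(sin -1.4104 − sin -0.7854) = 3.9399
y' = 3 − 2.0000·(cos -1.4104 − cos -0.7854) = 4.0948

(3.9399, 4.0948, -1.4104)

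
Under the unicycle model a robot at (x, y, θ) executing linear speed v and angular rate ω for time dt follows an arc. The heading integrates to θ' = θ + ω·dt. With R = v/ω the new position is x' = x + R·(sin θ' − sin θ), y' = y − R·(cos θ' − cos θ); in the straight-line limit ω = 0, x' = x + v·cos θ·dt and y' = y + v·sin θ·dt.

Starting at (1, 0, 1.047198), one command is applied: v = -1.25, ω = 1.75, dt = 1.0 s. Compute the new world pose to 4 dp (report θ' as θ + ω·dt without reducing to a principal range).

(1.3774, -1.0295, 2.7972)

θ' = 1.0472 + 1.75·1.0 = 2.7972
R = v/ω = -1.25/1.75 = -0.7143
x' = 1 + -0.7143·(sin 2.7972 − sin 1.0472) = 1.3774
y' = 0 − -0.7143·(cos 2.7972 − cos 1.0472) = -1.0295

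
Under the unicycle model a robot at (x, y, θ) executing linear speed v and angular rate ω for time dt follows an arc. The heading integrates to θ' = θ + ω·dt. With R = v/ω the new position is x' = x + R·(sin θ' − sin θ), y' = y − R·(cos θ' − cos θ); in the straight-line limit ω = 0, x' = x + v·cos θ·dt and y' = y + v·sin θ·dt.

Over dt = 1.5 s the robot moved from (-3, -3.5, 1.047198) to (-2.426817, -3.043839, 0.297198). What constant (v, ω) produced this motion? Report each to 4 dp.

Δθ = 0.297198 − 1.047198 = -0.750000
ω = Δθ/dt = -0.750000/1.5 = -0.5000
R = Δx/(sin θ' − sin θ) = -1.0000
v = R·ω = -1.0000·-0.5000 = 0.5000

v = 0.5000, ω = -0.5000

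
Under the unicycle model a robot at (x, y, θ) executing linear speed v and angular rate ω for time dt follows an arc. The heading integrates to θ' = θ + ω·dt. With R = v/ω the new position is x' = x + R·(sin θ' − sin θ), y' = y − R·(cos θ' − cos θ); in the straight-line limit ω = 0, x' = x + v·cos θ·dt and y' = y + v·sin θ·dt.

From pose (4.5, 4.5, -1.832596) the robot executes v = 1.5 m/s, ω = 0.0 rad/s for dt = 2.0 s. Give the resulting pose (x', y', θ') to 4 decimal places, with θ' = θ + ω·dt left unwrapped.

(3.7235, 1.6022, -1.8326)

θ' = -1.8326 + 0.0·2.0 = -1.8326
ω = 0 → straight: x' = 4.5 + 1.5·cos(-1.8326)·2.0 = 3.7235
y' = 4.5 + 1.5·sin(-1.8326)·2.0 = 1.6022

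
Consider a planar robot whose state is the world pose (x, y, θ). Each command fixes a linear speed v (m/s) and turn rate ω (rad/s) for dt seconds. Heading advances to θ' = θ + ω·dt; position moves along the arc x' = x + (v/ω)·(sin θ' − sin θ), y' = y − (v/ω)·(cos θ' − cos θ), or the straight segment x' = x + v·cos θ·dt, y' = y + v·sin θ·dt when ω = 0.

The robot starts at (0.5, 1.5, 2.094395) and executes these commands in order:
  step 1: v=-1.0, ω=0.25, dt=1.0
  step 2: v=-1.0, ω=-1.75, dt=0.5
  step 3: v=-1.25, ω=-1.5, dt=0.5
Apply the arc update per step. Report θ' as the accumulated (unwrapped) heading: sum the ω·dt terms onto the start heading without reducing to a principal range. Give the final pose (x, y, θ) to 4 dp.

(0.9822, -0.2944, 0.7194)

step 1: θ'=2.3444 (R=-4.0000) → pose (1.1025, 0.7051, 2.3444)
step 2: θ'=1.4694 (R=0.5714) → pose (1.2622, 0.2480, 1.4694)
step 3: θ'=0.7194 (R=0.8333) → pose (0.9822, -0.2944, 0.7194)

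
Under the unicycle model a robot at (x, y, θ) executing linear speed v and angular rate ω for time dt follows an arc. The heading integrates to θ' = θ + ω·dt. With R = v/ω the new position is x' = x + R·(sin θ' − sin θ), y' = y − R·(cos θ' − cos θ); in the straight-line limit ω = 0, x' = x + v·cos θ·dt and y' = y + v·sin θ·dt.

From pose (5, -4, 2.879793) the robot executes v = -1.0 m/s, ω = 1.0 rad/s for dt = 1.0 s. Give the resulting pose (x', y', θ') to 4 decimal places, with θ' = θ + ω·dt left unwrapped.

θ' = 2.8798 + 1.0·1.0 = 3.8798
R = v/ω = -1.0/1.0 = -1.0000
x' = 5 + -1.0000·(sin 3.8798 − sin 2.8798) = 5.9318
y' = -4 − -1.0000·(cos 3.8798 − cos 2.8798) = -3.7738

(5.9318, -3.7738, 3.8798)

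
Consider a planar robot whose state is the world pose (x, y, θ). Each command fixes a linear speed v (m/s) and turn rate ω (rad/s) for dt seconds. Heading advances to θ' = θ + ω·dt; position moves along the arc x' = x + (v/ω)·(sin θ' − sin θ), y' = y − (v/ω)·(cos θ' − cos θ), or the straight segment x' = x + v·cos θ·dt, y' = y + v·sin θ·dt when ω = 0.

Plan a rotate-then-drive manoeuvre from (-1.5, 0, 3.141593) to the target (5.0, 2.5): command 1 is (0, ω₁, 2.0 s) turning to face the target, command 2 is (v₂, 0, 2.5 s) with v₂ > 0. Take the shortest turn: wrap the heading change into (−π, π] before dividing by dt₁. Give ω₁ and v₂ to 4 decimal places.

heading to target = atan2(2.5−0, 5−-1.5) = 0.3672
Δθ = wrap(0.3672 − 3.1416) = -2.7744; ω₁ = Δθ/dt₁ = -1.3872
distance = √((5−-1.5)² + (2.5−0)²) = 6.9642; v₂ = distance/dt₂ = 2.7857

ω₁ = -1.3872, v₂ = 2.7857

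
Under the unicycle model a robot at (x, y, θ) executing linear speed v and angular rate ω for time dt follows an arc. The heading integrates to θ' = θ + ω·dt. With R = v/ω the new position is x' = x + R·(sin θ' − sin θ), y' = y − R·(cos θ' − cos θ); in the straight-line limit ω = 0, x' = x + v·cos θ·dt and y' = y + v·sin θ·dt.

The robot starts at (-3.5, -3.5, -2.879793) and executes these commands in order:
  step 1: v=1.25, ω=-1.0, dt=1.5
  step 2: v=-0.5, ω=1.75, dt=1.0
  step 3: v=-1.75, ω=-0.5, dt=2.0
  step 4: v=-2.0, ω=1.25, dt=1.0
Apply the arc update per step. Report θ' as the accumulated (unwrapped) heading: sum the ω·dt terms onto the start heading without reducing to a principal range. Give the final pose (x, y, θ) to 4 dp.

(0.6155, -2.5616, -2.3798)

step 1: θ'=-4.3798 (R=-1.2500) → pose (-5.0050, -2.7007, -4.3798)
step 2: θ'=-2.6298 (R=-0.2857) → pose (-4.5950, -2.8565, -2.6298)
step 3: θ'=-3.6298 (R=3.5000) → pose (-1.2393, -2.8169, -3.6298)
step 4: θ'=-2.3798 (R=-1.6000) → pose (0.6155, -2.5616, -2.3798)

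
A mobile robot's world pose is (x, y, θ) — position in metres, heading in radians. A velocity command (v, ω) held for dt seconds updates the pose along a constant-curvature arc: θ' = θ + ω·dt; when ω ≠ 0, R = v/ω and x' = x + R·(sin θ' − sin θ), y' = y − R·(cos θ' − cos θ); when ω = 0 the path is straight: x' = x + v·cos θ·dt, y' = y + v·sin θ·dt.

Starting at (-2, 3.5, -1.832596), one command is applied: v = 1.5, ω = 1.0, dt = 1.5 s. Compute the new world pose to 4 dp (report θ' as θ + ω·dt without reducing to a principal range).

θ' = -1.8326 + 1.0·1.5 = -0.3326
R = v/ω = 1.5/1.0 = 1.5000
x' = -2 + 1.5000·(sin -0.3326 − sin -1.8326) = -1.0409
y' = 3.5 − 1.5000·(cos -0.3326 − cos -1.8326) = 1.6940

(-1.0409, 1.6940, -0.3326)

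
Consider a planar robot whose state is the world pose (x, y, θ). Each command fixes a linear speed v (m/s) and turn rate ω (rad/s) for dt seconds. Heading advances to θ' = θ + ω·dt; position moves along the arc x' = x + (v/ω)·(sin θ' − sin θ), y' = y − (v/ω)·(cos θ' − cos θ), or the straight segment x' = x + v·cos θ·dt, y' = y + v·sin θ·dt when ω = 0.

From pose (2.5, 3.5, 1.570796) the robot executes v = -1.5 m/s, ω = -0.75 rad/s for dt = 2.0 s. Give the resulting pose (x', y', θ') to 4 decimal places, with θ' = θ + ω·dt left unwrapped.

(0.6415, 1.5050, 0.0708)

θ' = 1.5708 + -0.75·2.0 = 0.0708
R = v/ω = -1.5/-0.75 = 2.0000
x' = 2.5 + 2.0000·(sin 0.0708 − sin 1.5708) = 0.6415
y' = 3.5 − 2.0000·(cos 0.0708 − cos 1.5708) = 1.5050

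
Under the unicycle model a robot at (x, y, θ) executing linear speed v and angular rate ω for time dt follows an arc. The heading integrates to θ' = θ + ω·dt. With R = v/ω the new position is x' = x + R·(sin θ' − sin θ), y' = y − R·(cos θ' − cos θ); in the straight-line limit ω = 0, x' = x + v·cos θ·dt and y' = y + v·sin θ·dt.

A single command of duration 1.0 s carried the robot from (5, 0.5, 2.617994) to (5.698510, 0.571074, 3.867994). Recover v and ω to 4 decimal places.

Δθ = 3.867994 − 2.617994 = 1.250000
ω = Δθ/dt = 1.250000/1.0 = 1.2500
R = Δx/(sin θ' − sin θ) = -0.6000
v = R·ω = -0.6000·1.2500 = -0.7500

v = -0.7500, ω = 1.2500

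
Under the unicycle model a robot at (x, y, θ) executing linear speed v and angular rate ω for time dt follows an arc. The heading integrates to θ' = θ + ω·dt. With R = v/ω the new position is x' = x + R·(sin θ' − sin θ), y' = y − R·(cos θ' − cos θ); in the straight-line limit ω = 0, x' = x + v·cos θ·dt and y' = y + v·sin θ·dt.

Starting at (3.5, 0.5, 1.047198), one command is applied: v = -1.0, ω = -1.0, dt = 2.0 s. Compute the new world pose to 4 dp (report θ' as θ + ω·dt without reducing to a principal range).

(1.8189, 0.4206, -0.9528)

θ' = 1.0472 + -1.0·2.0 = -0.9528
R = v/ω = -1.0/-1.0 = 1.0000
x' = 3.5 + 1.0000·(sin -0.9528 − sin 1.0472) = 1.8189
y' = 0.5 − 1.0000·(cos -0.9528 − cos 1.0472) = 0.4206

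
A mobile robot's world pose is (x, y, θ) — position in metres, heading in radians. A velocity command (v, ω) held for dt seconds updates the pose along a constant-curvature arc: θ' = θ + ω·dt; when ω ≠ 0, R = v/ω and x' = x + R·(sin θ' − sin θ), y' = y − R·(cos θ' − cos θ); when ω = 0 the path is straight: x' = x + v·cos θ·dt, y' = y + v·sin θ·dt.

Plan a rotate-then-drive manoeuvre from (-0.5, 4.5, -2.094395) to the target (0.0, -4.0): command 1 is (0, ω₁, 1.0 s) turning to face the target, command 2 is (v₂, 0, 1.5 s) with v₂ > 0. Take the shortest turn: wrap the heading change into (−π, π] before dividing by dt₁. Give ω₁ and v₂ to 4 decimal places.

ω₁ = 0.5824, v₂ = 5.6765

heading to target = atan2(-4−4.5, 0−-0.5) = -1.5120
Δθ = wrap(-1.5120 − -2.0944) = 0.5824; ω₁ = Δθ/dt₁ = 0.5824
distance = √((0−-0.5)² + (-4−4.5)²) = 8.5147; v₂ = distance/dt₂ = 5.6765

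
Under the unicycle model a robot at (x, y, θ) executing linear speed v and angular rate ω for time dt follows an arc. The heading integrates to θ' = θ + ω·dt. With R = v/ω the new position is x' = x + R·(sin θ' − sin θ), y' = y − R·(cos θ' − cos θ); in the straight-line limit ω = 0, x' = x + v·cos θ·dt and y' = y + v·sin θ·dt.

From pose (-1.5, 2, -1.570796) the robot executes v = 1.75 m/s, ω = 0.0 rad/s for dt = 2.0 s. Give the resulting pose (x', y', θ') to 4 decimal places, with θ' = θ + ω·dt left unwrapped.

θ' = -1.5708 + 0.0·2.0 = -1.5708
ω = 0 → straight: x' = -1.5 + 1.75·cos(-1.5708)·2.0 = -1.5000
y' = 2 + 1.75·sin(-1.5708)·2.0 = -1.5000

(-1.5000, -1.5000, -1.5708)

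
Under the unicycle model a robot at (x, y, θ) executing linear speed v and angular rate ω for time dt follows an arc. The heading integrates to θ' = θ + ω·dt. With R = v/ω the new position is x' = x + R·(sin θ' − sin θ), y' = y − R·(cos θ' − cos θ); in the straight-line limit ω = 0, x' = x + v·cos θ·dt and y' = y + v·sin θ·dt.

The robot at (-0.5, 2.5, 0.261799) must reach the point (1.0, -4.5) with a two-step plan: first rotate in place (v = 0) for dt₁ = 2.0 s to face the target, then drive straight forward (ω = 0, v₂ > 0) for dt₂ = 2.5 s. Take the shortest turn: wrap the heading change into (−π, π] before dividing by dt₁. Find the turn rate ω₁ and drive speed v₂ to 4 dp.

heading to target = atan2(-4.5−2.5, 1−-0.5) = -1.3597
Δθ = wrap(-1.3597 − 0.2618) = -1.6215; ω₁ = Δθ/dt₁ = -0.8108
distance = √((1−-0.5)² + (-4.5−2.5)²) = 7.1589; v₂ = distance/dt₂ = 2.8636

ω₁ = -0.8108, v₂ = 2.8636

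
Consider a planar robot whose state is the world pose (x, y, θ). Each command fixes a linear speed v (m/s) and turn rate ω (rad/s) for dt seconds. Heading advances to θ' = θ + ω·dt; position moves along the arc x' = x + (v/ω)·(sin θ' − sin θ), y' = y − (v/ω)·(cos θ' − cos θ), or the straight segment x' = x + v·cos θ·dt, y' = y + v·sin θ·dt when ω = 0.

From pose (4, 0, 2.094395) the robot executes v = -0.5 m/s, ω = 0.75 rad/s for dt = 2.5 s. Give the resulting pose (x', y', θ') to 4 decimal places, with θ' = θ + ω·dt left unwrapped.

(5.0683, -0.1177, 3.9694)

θ' = 2.0944 + 0.75·2.5 = 3.9694
R = v/ω = -0.5/0.75 = -0.6667
x' = 4 + -0.6667·(sin 3.9694 − sin 2.0944) = 5.0683
y' = 0 − -0.6667·(cos 3.9694 − cos 2.0944) = -0.1177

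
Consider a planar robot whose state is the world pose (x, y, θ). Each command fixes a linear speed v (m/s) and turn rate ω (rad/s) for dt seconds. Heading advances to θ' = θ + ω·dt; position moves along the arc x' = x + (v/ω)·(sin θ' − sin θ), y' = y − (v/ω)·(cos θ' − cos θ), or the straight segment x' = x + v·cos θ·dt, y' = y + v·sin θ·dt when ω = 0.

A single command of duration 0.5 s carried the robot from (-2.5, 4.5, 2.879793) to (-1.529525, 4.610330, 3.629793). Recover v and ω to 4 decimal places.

Δθ = 3.629793 − 2.879793 = 0.750000
ω = Δθ/dt = 0.750000/0.5 = 1.5000
R = Δx/(sin θ' − sin θ) = -1.3333
v = R·ω = -1.3333·1.5000 = -2.0000

v = -2.0000, ω = 1.5000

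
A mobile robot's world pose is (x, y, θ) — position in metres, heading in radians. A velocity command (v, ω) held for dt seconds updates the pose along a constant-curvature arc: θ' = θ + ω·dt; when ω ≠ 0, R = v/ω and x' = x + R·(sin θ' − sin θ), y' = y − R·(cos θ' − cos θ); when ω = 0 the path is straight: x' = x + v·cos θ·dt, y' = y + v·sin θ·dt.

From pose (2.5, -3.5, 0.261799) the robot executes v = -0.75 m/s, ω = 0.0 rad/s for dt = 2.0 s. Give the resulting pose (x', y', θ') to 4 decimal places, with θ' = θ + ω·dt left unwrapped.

θ' = 0.2618 + 0.0·2.0 = 0.2618
ω = 0 → straight: x' = 2.5 + -0.75·cos(0.2618)·2.0 = 1.0511
y' = -3.5 + -0.75·sin(0.2618)·2.0 = -3.8882

(1.0511, -3.8882, 0.2618)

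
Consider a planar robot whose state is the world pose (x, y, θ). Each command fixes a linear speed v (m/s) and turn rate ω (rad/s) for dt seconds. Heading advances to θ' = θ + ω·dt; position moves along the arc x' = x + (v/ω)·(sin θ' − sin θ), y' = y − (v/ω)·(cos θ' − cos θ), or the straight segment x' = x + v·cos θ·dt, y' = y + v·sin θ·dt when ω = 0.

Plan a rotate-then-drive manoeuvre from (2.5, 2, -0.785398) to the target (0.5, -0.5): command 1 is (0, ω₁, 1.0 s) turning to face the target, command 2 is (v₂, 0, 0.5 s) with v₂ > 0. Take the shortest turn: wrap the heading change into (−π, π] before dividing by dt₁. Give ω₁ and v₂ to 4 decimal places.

ω₁ = -1.4601, v₂ = 6.4031

heading to target = atan2(-0.5−2, 0.5−2.5) = -2.2455
Δθ = wrap(-2.2455 − -0.7854) = -1.4601; ω₁ = Δθ/dt₁ = -1.4601
distance = √((0.5−2.5)² + (-0.5−2)²) = 3.2016; v₂ = distance/dt₂ = 6.4031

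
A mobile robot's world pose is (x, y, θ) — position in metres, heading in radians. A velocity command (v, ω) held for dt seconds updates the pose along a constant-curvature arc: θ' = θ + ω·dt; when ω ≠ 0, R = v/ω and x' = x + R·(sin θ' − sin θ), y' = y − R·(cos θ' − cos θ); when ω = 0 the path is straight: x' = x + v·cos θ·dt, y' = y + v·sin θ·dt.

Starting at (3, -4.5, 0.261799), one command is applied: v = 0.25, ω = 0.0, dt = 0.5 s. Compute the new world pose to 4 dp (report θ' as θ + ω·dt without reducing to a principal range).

θ' = 0.2618 + 0.0·0.5 = 0.2618
ω = 0 → straight: x' = 3 + 0.25·cos(0.2618)·0.5 = 3.1207
y' = -4.5 + 0.25·sin(0.2618)·0.5 = -4.4676

(3.1207, -4.4676, 0.2618)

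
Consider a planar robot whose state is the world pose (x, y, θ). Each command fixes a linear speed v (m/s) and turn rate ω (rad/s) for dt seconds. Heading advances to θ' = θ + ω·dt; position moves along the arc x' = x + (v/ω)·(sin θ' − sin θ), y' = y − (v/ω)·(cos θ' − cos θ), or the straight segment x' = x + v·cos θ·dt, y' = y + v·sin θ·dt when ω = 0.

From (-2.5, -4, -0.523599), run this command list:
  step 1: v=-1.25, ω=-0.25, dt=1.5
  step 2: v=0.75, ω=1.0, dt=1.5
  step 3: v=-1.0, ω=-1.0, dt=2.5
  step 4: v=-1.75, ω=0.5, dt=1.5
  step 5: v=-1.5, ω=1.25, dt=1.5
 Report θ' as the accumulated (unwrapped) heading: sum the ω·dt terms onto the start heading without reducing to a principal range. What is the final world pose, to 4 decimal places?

(-6.4262, 1.1781, 0.7264)

step 1: θ'=-0.8986 (R=5.0000) → pose (-3.9123, -2.7834, -0.8986)
step 2: θ'=0.6014 (R=0.7500) → pose (-2.9011, -2.9348, 0.6014)
step 3: θ'=-1.8986 (R=1.0000) → pose (-4.4136, -1.7883, -1.8986)
step 4: θ'=-1.1486 (R=-3.5000) → pose (-4.5346, 0.7728, -1.1486)
step 5: θ'=0.7264 (R=-1.2000) → pose (-6.4262, 1.1781, 0.7264)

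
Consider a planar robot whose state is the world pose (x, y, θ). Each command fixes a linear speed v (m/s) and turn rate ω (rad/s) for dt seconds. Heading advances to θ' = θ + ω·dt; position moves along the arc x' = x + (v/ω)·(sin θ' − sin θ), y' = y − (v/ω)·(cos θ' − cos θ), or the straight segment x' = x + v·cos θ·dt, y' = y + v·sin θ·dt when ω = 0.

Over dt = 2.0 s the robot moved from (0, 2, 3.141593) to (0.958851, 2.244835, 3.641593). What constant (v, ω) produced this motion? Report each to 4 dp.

Δθ = 3.641593 − 3.141593 = 0.500000
ω = Δθ/dt = 0.500000/2.0 = 0.2500
R = Δx/(sin θ' − sin θ) = -2.0000
v = R·ω = -2.0000·0.2500 = -0.5000

v = -0.5000, ω = 0.2500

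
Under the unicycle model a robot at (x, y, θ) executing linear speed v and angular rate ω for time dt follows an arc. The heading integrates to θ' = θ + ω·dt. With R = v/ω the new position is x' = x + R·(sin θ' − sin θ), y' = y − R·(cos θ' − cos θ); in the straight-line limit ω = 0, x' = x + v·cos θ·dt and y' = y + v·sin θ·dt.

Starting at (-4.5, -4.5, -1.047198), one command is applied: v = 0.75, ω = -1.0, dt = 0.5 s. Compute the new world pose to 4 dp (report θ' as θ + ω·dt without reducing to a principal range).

(-4.3997, -4.8573, -1.5472)

θ' = -1.0472 + -1.0·0.5 = -1.5472
R = v/ω = 0.75/-1.0 = -0.7500
x' = -4.5 + -0.7500·(sin -1.5472 − sin -1.0472) = -4.3997
y' = -4.5 − -0.7500·(cos -1.5472 − cos -1.0472) = -4.8573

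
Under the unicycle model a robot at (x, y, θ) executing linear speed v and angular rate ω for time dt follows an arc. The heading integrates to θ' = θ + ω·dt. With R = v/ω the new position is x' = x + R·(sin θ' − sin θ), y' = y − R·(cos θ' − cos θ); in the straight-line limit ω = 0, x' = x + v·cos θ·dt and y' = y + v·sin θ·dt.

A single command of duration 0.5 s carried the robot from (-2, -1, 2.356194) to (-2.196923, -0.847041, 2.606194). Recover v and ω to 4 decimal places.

v = 0.5000, ω = 0.5000

Δθ = 2.606194 − 2.356194 = 0.250000
ω = Δθ/dt = 0.250000/0.5 = 0.5000
R = Δx/(sin θ' − sin θ) = 1.0000
v = R·ω = 1.0000·0.5000 = 0.5000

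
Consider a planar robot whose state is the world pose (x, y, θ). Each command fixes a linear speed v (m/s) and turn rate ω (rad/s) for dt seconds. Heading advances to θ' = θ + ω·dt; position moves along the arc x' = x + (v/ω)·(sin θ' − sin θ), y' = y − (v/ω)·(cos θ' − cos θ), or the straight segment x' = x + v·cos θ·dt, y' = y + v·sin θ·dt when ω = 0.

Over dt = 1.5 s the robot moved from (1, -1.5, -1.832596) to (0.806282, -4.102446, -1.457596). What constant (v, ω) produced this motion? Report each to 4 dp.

v = 1.7500, ω = 0.2500

Δθ = -1.457596 − -1.832596 = 0.375000
ω = Δθ/dt = 0.375000/1.5 = 0.2500
R = −Δy/(cos θ' − cos θ) = 7.0000
v = R·ω = 7.0000·0.2500 = 1.7500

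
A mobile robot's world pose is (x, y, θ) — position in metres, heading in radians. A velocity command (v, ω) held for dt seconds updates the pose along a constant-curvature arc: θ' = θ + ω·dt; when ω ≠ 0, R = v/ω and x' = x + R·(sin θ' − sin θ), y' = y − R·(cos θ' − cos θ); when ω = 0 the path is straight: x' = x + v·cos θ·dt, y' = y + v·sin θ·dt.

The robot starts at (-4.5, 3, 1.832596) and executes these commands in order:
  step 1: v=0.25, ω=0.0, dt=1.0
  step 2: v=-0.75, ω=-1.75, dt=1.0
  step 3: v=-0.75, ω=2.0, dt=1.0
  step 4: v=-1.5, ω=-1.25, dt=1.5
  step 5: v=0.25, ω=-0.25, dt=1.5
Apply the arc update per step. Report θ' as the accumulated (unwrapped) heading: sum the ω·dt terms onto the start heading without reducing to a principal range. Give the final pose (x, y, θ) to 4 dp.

step 1: θ'=1.8326 (straight) → pose (-4.5647, 3.2415, 1.8326)
step 2: θ'=0.0826 (R=0.4286) → pose (-4.9433, 2.7034, 0.0826)
step 3: θ'=2.0826 (R=-0.3750) → pose (-5.2393, 2.1461, 2.0826)
step 4: θ'=0.2076 (R=1.2000) → pose (-6.0382, 0.3841, 0.2076)
step 5: θ'=-0.1674 (R=-1.0000) → pose (-5.6655, 0.3916, -0.1674)

(-5.6655, 0.3916, -0.1674)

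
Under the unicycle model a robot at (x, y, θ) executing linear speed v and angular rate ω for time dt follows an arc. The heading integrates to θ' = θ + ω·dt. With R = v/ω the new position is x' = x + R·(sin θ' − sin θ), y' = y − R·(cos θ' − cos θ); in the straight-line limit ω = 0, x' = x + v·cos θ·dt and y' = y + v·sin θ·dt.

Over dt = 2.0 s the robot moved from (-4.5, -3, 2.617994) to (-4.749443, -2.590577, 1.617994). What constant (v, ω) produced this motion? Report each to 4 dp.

v = 0.2500, ω = -0.5000

Δθ = 1.617994 − 2.617994 = -1.000000
ω = Δθ/dt = -1.000000/2.0 = -0.5000
R = −Δy/(cos θ' − cos θ) = -0.5000
v = R·ω = -0.5000·-0.5000 = 0.2500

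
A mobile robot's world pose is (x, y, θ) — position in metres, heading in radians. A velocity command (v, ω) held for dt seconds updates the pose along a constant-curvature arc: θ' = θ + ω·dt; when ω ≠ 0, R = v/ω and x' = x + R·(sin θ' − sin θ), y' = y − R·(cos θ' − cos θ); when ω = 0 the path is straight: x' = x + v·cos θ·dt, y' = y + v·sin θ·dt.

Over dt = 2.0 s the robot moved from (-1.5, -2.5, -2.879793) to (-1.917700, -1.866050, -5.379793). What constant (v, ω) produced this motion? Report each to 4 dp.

v = 0.5000, ω = -1.2500

Δθ = -5.379793 − -2.879793 = -2.500000
ω = Δθ/dt = -2.500000/2.0 = -1.2500
R = −Δy/(cos θ' − cos θ) = -0.4000
v = R·ω = -0.4000·-1.2500 = 0.5000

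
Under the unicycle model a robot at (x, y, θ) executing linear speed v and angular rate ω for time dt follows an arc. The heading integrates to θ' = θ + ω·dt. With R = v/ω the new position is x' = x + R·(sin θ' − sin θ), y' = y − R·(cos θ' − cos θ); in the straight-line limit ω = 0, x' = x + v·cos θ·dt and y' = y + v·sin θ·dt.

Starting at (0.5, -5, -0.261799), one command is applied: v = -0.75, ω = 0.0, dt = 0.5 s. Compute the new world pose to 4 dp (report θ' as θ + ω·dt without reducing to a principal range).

(0.1378, -4.9029, -0.2618)

θ' = -0.2618 + 0.0·0.5 = -0.2618
ω = 0 → straight: x' = 0.5 + -0.75·cos(-0.2618)·0.5 = 0.1378
y' = -5 + -0.75·sin(-0.2618)·0.5 = -4.9029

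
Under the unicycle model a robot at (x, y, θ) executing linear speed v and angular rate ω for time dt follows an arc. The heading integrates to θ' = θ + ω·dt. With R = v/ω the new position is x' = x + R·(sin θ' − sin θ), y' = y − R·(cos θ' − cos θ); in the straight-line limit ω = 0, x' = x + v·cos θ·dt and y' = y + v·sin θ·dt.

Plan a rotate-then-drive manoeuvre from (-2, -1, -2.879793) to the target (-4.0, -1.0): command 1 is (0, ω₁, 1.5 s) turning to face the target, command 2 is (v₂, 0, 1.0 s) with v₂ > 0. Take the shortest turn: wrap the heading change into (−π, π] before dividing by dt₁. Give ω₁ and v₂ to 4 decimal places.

ω₁ = -0.1745, v₂ = 2.0000

heading to target = atan2(-1−-1, -4−-2) = 3.1416
Δθ = wrap(3.1416 − -2.8798) = -0.2618; ω₁ = Δθ/dt₁ = -0.1745
distance = √((-4−-2)² + (-1−-1)²) = 2.0000; v₂ = distance/dt₂ = 2.0000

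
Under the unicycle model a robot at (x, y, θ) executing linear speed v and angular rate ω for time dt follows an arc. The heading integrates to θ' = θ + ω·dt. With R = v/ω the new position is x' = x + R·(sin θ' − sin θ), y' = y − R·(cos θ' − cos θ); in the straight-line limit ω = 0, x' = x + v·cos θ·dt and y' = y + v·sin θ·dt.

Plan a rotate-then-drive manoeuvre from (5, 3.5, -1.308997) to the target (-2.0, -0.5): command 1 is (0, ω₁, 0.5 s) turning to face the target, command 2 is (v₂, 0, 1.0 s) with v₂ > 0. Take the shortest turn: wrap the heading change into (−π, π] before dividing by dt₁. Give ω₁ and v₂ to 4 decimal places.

heading to target = atan2(-0.5−3.5, -2−5) = -2.6224
Δθ = wrap(-2.6224 − -1.3090) = -1.3134; ω₁ = Δθ/dt₁ = -2.6269
distance = √((-2−5)² + (-0.5−3.5)²) = 8.0623; v₂ = distance/dt₂ = 8.0623

ω₁ = -2.6269, v₂ = 8.0623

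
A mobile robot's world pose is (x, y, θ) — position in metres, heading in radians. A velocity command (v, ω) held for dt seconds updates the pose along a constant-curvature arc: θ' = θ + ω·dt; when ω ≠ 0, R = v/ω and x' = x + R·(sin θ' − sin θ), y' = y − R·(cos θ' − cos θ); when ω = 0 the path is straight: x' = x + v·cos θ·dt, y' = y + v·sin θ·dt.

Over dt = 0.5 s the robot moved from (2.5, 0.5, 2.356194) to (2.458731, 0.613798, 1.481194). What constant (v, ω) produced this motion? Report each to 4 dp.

Δθ = 1.481194 − 2.356194 = -0.875000
ω = Δθ/dt = -0.875000/0.5 = -1.7500
R = −Δy/(cos θ' − cos θ) = -0.1429
v = R·ω = -0.1429·-1.7500 = 0.2500

v = 0.2500, ω = -1.7500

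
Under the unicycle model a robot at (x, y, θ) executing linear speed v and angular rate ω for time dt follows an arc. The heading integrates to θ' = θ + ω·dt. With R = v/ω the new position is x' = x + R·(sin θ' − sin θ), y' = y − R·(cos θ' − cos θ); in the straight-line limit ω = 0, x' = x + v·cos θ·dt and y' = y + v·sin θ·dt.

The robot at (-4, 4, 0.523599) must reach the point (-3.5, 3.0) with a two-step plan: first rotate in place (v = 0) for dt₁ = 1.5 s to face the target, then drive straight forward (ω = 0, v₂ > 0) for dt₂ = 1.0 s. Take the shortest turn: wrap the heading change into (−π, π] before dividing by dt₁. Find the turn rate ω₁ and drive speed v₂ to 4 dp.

ω₁ = -1.0872, v₂ = 1.1180

heading to target = atan2(3−4, -3.5−-4) = -1.1071
Δθ = wrap(-1.1071 − 0.5236) = -1.6307; ω₁ = Δθ/dt₁ = -1.0872
distance = √((-3.5−-4)² + (3−4)²) = 1.1180; v₂ = distance/dt₂ = 1.1180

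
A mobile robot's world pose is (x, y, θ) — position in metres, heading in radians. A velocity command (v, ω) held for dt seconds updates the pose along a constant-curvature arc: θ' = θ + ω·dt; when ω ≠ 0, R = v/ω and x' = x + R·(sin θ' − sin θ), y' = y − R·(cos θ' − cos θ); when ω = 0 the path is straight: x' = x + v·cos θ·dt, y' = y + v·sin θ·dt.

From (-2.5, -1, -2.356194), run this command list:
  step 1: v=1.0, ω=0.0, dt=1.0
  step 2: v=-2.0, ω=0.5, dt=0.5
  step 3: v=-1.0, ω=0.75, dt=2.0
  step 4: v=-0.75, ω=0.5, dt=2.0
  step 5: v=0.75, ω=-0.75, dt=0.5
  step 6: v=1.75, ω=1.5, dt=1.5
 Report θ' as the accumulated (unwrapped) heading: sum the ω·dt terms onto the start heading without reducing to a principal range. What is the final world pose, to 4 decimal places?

step 1: θ'=-2.3562 (straight) → pose (-3.2071, -1.7071, -2.3562)
step 2: θ'=-2.1062 (R=-4.0000) → pose (-2.5953, -0.9194, -2.1062)
step 3: θ'=-0.6062 (R=-1.3333) → pose (-2.9824, 0.8566, -0.6062)
step 4: θ'=0.3938 (R=-1.5000) → pose (-4.4125, 1.0090, 0.3938)
step 5: θ'=0.0188 (R=-1.0000) → pose (-4.0476, 1.0854, 0.0188)
step 6: θ'=2.2688 (R=1.1667) → pose (-3.1758, 3.0017, 2.2688)

(-3.1758, 3.0017, 2.2688)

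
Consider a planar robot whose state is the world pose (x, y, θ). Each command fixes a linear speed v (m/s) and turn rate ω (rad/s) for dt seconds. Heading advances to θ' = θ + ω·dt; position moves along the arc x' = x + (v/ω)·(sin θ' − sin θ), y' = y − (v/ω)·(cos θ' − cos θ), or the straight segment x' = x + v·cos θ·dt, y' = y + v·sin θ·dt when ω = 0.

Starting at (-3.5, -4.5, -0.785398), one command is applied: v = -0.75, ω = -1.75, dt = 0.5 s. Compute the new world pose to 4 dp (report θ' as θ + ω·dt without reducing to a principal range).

(-3.6238, -4.1586, -1.6604)

θ' = -0.7854 + -1.75·0.5 = -1.6604
R = v/ω = -0.75/-1.75 = 0.4286
x' = -3.5 + 0.4286·(sin -1.6604 − sin -0.7854) = -3.6238
y' = -4.5 − 0.4286·(cos -1.6604 − cos -0.7854) = -4.1586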